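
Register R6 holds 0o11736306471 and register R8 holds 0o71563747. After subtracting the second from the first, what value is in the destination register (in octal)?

0o11644522522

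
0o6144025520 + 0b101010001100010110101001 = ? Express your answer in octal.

0o6216170371

0b101010001100010110101001 = 0o52142651 in octal.
Add column by column in base 8, right to left:
  0+1 = 1
  2+5 = 7
  5+6 = 3 carry 1
  5+2+1 = 0 carry 1
  2+4+1 = 7
  0+1 = 1
  4+2 = 6
  4+5 = 1 carry 1
  1+0+1 = 2
  6+0 = 6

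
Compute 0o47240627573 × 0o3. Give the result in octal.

0o165742307161

Multiply each base-8 digit by 3, carrying:
  3×3 = 9 → write 1 carry 1
  7×3+1 = 22 → write 6 carry 2
  5×3+2 = 17 → write 1 carry 2
  7×3+2 = 23 → write 7 carry 2
  2×3+2 = 8 → write 0 carry 1
  6×3+1 = 19 → write 3 carry 2
  0×3+2 = 2 → write 2
  4×3 = 12 → write 4 carry 1
  2×3+1 = 7 → write 7
  7×3 = 21 → write 5 carry 2
  4×3+2 = 14 → write 6 carry 1
  remaining carry: 1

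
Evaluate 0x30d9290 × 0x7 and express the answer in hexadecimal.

Multiply each base-16 digit by 7, carrying:
  0×7 = 0 → write 0
  9×7 = 63 → write f carry 3
  2×7+3 = 17 → write 1 carry 1
  9×7+1 = 64 → write 0 carry 4
  d×7+4 = 95 → write f carry 5
  0×7+5 = 5 → write 5
  3×7 = 21 → write 5 carry 1
  remaining carry: 1

0x155f01f0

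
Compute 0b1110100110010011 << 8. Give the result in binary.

0b111010011001001100000000

Left shift by 8: append 8 zero bits.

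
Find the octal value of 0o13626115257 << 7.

7 bits is not a whole number of base-8 digits; in binary: 1011110010110001001101010101111 << 7 = 10111100101100010011010101011110000000.

0o2745423253600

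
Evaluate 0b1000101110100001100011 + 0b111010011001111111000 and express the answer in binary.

0b10000000001110001011011

Add column by column in base 2, right to left:
  1+0 = 1
  1+0 = 1
  0+0 = 0
  0+1 = 1
  0+1 = 1
  1+1 = 0 carry 1
  1+1+1 = 1 carry 1
  0+1+1 = 0 carry 1
  0+1+1 = 0 carry 1
  0+1+1 = 0 carry 1
  0+0+1 = 1
  1+0 = 1
  0+1 = 1
  1+1 = 0 carry 1
  1+0+1 = 0 carry 1
  1+0+1 = 0 carry 1
  0+1+1 = 0 carry 1
  1+0+1 = 0 carry 1
  0+1+1 = 0 carry 1
  0+1+1 = 0 carry 1
  0+1+1 = 0 carry 1
  1+0+1 = 0 carry 1
  final carry 1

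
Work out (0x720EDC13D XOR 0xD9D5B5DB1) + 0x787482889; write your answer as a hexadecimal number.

First 0x720EDC13D XOR 0xD9D5B5DB1 = 0xABDB69C8C.
Add column by column in base 16, right to left:
  C+9 = 5 carry 1
  8+8+1 = 1 carry 1
  C+8+1 = 5 carry 1
  9+2+1 = C
  6+8 = E
  B+4 = F
  D+7 = 4 carry 1
  B+8+1 = 4 carry 1
  A+7+1 = 2 carry 1
  final carry 1

0x1244FEC515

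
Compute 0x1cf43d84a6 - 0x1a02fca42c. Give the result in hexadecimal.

0x2f140e07a

Subtract column by column in base 16:
  6-c → a (borrow)
  a-2-1 → 7
  4-4 → 0
  8-a → e (borrow)
  d-c-1 → 0
  3-f → 4 (borrow)
  4-2-1 → 1
  f-0 → f
  c-a → 2
  1-1 → 0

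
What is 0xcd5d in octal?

Expand each hex digit to 4 bits: c=1100 d=1101 5=0101 d=1101.
Group the bits in threes: 001 100 110 101 011 101 → 146535.

0o146535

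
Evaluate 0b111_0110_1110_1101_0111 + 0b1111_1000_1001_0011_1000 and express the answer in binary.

Add column by column in base 2, right to left:
  1+0 = 1
  1+0 = 1
  1+0 = 1
  0+1 = 1
  1+1 = 0 carry 1
  0+1+1 = 0 carry 1
  1+0+1 = 0 carry 1
  1+0+1 = 0 carry 1
  0+1+1 = 0 carry 1
  1+0+1 = 0 carry 1
  1+0+1 = 0 carry 1
  1+1+1 = 1 carry 1
  0+0+1 = 1
  1+0 = 1
  1+0 = 1
  0+1 = 1
  1+1 = 0 carry 1
  1+1+1 = 1 carry 1
  1+1+1 = 1 carry 1
  0+1+1 = 0 carry 1
  final carry 1

0b101101111100000001111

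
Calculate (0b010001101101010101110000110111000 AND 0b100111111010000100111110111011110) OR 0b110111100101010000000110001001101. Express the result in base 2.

0b110111101101010100110110111011101

0b010001101101010101110000110111000 AND 0b100111111010000100111110111011110 = 0b000001101000000100110000110011000.
Then OR with 0b110111100101010000000110001001101.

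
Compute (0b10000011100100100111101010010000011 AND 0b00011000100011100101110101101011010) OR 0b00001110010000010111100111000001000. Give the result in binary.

0b10000011100100100111101010010000011 AND 0b00011000100011100101110101101011010 = 0b00000000100000100101100000000000010.
Then OR with 0b00001110010000010111100111000001000.

0b1110110000110111100111000001010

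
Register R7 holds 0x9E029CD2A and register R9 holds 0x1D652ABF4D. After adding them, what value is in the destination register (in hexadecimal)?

Add column by column in base 16, right to left:
  A+D = 7 carry 1
  2+4+1 = 7
  D+F = C carry 1
  C+B+1 = 8 carry 1
  9+A+1 = 4 carry 1
  2+2+1 = 5
  0+5 = 5
  E+6 = 4 carry 1
  9+D+1 = 7 carry 1
  0+1+1 = 2

0x2745548C77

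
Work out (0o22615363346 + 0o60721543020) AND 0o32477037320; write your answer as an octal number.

0o2437026320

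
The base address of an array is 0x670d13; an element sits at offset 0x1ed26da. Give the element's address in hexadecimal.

0x25433ed

Add column by column in base 16, right to left:
  3+a = d
  1+d = e
  d+6 = 3 carry 1
  0+2+1 = 3
  7+d = 4 carry 1
  6+e+1 = 5 carry 1
  0+1+1 = 2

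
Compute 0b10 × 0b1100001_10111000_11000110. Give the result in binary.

0b110000110111000110001100

Multiply each base-2 digit by 2, carrying:
  0×2 = 0 → write 0
  1×2 = 2 → write 0 carry 1
  1×2+1 = 3 → write 1 carry 1
  0×2+1 = 1 → write 1
  0×2 = 0 → write 0
  0×2 = 0 → write 0
  1×2 = 2 → write 0 carry 1
  1×2+1 = 3 → write 1 carry 1
  0×2+1 = 1 → write 1
  0×2 = 0 → write 0
  0×2 = 0 → write 0
  1×2 = 2 → write 0 carry 1
  1×2+1 = 3 → write 1 carry 1
  1×2+1 = 3 → write 1 carry 1
  0×2+1 = 1 → write 1
  1×2 = 2 → write 0 carry 1
  1×2+1 = 3 → write 1 carry 1
  0×2+1 = 1 → write 1
  0×2 = 0 → write 0
  0×2 = 0 → write 0
  0×2 = 0 → write 0
  1×2 = 2 → write 0 carry 1
  1×2+1 = 3 → write 1 carry 1
  remaining carry: 1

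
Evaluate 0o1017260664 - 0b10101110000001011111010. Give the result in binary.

0o1017260664 = 0b1000001111010110000110110100 in binary.
Subtract column by column in base 2:
  0-0 → 0
  0-1 → 1 (borrow)
  1-0-1 → 0
  0-1 → 1 (borrow)
  1-1-1 → 1 (borrow)
  1-1-1 → 1 (borrow)
  0-1-1 → 0 (borrow)
  1-1-1 → 1 (borrow)
  1-0-1 → 0
  0-1 → 1 (borrow)
  0-0-1 → 1 (borrow)
  0-0-1 → 1 (borrow)
  0-0-1 → 1 (borrow)
  1-0-1 → 0
  1-0 → 1
  0-0 → 0
  1-1 → 0
  0-1 → 1 (borrow)
  1-1-1 → 1 (borrow)
  1-0-1 → 0
  1-1 → 0
  1-0 → 1
  0-1 → 1 (borrow)
  0-0-1 → 1 (borrow)
  0-0-1 → 1 (borrow)
  0-0-1 → 1 (borrow)
  0-0-1 → 1 (borrow)
  1-0-1 → 0

0b111111001100101111010111010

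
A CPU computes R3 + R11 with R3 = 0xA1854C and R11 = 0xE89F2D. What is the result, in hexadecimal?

Add column by column in base 16, right to left:
  C+D = 9 carry 1
  4+2+1 = 7
  5+F = 4 carry 1
  8+9+1 = 2 carry 1
  1+8+1 = A
  A+E = 8 carry 1
  final carry 1

0x18A2479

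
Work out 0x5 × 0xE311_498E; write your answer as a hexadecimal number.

Multiply each base-16 digit by 5, carrying:
  E×5 = 70 → write 6 carry 4
  8×5+4 = 44 → write C carry 2
  9×5+2 = 47 → write F carry 2
  4×5+2 = 22 → write 6 carry 1
  1×5+1 = 6 → write 6
  1×5 = 5 → write 5
  3×5 = 15 → write F
  E×5 = 70 → write 6 carry 4
  remaining carry: 4

0x46F566FC6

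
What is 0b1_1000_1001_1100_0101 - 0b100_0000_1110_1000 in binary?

Subtract column by column in base 2:
  1-0 → 1
  0-0 → 0
  1-0 → 1
  0-1 → 1 (borrow)
  0-0-1 → 1 (borrow)
  0-1-1 → 0 (borrow)
  1-1-1 → 1 (borrow)
  1-1-1 → 1 (borrow)
  1-0-1 → 0
  0-0 → 0
  0-0 → 0
  1-0 → 1
  0-0 → 0
  0-0 → 0
  0-1 → 1 (borrow)
  1-0-1 → 0
  1-0 → 1

0b10100100011011101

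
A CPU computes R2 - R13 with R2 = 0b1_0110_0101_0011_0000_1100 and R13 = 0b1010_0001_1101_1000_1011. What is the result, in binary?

0b11000011010110000001

Subtract column by column in base 2:
  0-1 → 1 (borrow)
  0-1-1 → 0 (borrow)
  1-0-1 → 0
  1-1 → 0
  0-0 → 0
  0-0 → 0
  0-0 → 0
  0-1 → 1 (borrow)
  1-1-1 → 1 (borrow)
  1-0-1 → 0
  0-1 → 1 (borrow)
  0-1-1 → 0 (borrow)
  1-1-1 → 1 (borrow)
  0-0-1 → 1 (borrow)
  1-0-1 → 0
  0-0 → 0
  0-0 → 0
  1-1 → 0
  1-0 → 1
  0-1 → 1 (borrow)
  1-0-1 → 0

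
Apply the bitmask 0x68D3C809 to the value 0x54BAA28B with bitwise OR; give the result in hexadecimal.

0x7CFBEA8B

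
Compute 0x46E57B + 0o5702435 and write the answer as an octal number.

0x46E57B = 0o21562573 in octal.
Add column by column in base 8, right to left:
  3+5 = 0 carry 1
  7+3+1 = 3 carry 1
  5+4+1 = 2 carry 1
  2+2+1 = 5
  6+0 = 6
  5+7 = 4 carry 1
  1+5+1 = 7
  2+0 = 2

0o27465230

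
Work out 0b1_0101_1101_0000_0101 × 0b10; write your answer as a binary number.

0b101011101000001010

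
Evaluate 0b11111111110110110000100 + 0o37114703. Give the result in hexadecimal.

0b11111111110110110000100 = 0x7fed84 in hexadecimal.
0o37114703 = 0x7c99c3 in hexadecimal.
Add column by column in base 16, right to left:
  4+3 = 7
  8+c = 4 carry 1
  d+9+1 = 7 carry 1
  e+9+1 = 8 carry 1
  f+c+1 = c carry 1
  7+7+1 = f

0xfc8747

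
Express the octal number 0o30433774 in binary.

0b11000100011011111111100

Each octal digit is 3 bits: 3=011 0=000 4=100 3=011 3=011 7=111 7=111 4=100.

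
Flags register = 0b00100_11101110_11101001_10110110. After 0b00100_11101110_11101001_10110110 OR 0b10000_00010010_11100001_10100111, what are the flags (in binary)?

0b10100111111101110100110110111

OR bit by bit (1 where either bit is 1):
  00100111011101110100110110110
| 10000000100101110000110100111
= 10100111111101110100110110111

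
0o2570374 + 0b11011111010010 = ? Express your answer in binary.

0b10110010100011001110

0o2570374 = 0b10101111000011111100 in binary.
Add column by column in base 2, right to left:
  0+0 = 0
  0+1 = 1
  1+0 = 1
  1+0 = 1
  1+1 = 0 carry 1
  1+0+1 = 0 carry 1
  1+1+1 = 1 carry 1
  1+1+1 = 1 carry 1
  0+1+1 = 0 carry 1
  0+1+1 = 0 carry 1
  0+1+1 = 0 carry 1
  0+0+1 = 1
  1+1 = 0 carry 1
  1+1+1 = 1 carry 1
  1+0+1 = 0 carry 1
  1+0+1 = 0 carry 1
  0+0+1 = 1
  1+0 = 1
  0+0 = 0
  1+0 = 1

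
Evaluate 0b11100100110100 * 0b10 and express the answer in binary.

0b111001001101000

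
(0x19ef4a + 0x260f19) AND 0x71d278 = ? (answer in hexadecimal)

0x31d260

Add column by column in base 16, right to left:
  a+9 = 3 carry 1
  4+1+1 = 6
  f+f = e carry 1
  e+0+1 = f
  9+6 = f
  1+2 = 3
Sum = 0x3ffe63; now AND with 0x71d278:
  3&7=3, f&1=1, f&d=d, e&2=2, 6&7=6, 3&8=0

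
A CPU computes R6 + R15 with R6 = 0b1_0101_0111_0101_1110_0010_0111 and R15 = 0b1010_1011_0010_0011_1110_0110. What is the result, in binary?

Add column by column in base 2, right to left:
  1+0 = 1
  1+1 = 0 carry 1
  1+1+1 = 1 carry 1
  0+0+1 = 1
  0+0 = 0
  1+1 = 0 carry 1
  0+1+1 = 0 carry 1
  0+1+1 = 0 carry 1
  0+1+1 = 0 carry 1
  1+1+1 = 1 carry 1
  1+0+1 = 0 carry 1
  1+0+1 = 0 carry 1
  1+0+1 = 0 carry 1
  0+1+1 = 0 carry 1
  1+0+1 = 0 carry 1
  0+0+1 = 1
  1+1 = 0 carry 1
  1+1+1 = 1 carry 1
  1+0+1 = 0 carry 1
  0+1+1 = 0 carry 1
  1+0+1 = 0 carry 1
  0+1+1 = 0 carry 1
  1+0+1 = 0 carry 1
  0+1+1 = 0 carry 1
  1+0+1 = 0 carry 1
  final carry 1

0b10000000101000001000001101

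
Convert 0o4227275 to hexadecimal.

0x112EBD

Each octal digit is 3 bits: 4=100 2=010 2=010 7=111 2=010 7=111 5=101.
Group the bits into nibbles: 0001 0001 0010 1110 1011 1101 → 112EBD.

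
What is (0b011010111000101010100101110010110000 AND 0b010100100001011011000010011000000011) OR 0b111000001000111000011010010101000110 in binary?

0b111000101000111010011010010101000110

0b011010111000101010100101110010110000 AND 0b010100100001011011000010011000000011 = 0b010000100000001010000000010000000000.
Then OR with 0b111000001000111000011010010101000110.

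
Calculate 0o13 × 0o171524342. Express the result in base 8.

0o2472240666

Multiply each base-8 digit by 11, carrying:
  2×11 = 22 → write 6 carry 2
  4×11+2 = 46 → write 6 carry 5
  3×11+5 = 38 → write 6 carry 4
  4×11+4 = 48 → write 0 carry 6
  2×11+6 = 28 → write 4 carry 3
  5×11+3 = 58 → write 2 carry 7
  1×11+7 = 18 → write 2 carry 2
  7×11+2 = 79 → write 7 carry 9
  1×11+9 = 20 → write 4 carry 2
  remaining carry: 2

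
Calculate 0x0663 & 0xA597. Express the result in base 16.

AND each hex digit independently (no carries):
  0&A=0, 6&5=4, 6&9=0, 3&7=3

0x0403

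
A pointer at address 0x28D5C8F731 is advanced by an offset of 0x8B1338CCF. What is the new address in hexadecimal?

Add column by column in base 16, right to left:
  1+F = 0 carry 1
  3+C+1 = 0 carry 1
  7+C+1 = 4 carry 1
  F+8+1 = 8 carry 1
  8+3+1 = C
  C+3 = F
  5+1 = 6
  D+B = 8 carry 1
  8+8+1 = 1 carry 1
  2+0+1 = 3

0x3186FC8400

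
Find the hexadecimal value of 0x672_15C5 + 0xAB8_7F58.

Add column by column in base 16, right to left:
  5+8 = D
  C+5 = 1 carry 1
  5+F+1 = 5 carry 1
  1+7+1 = 9
  2+8 = A
  7+B = 2 carry 1
  6+A+1 = 1 carry 1
  final carry 1

0x112A951D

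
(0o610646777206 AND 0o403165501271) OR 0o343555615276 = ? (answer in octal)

0o610646777206 AND 0o403165501271 = 0o400044501200.
Then OR with 0o343555615276.

0o743555715276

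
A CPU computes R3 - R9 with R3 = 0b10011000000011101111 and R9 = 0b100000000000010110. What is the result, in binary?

0b1111000000011011001

Subtract column by column in base 2:
  1-0 → 1
  1-1 → 0
  1-1 → 0
  1-0 → 1
  0-1 → 1 (borrow)
  1-0-1 → 0
  1-0 → 1
  1-0 → 1
  0-0 → 0
  0-0 → 0
  0-0 → 0
  0-0 → 0
  0-0 → 0
  0-0 → 0
  0-0 → 0
  1-0 → 1
  1-0 → 1
  0-1 → 1 (borrow)
  0-0-1 → 1 (borrow)
  1-0-1 → 0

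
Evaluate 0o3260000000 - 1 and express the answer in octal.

0o3257777777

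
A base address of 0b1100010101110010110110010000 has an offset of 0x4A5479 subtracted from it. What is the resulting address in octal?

0b1100010101110010110110010000 = 0o1425626620 in octal.
0x4A5479 = 0o22452171 in octal.
Subtract column by column in base 8:
  0-1 → 7 (borrow)
  2-7-1 → 2 (borrow)
  6-1-1 → 4
  6-2 → 4
  2-5 → 5 (borrow)
  6-4-1 → 1
  5-2 → 3
  2-2 → 0
  4-0 → 4
  1-0 → 1

0o1403154427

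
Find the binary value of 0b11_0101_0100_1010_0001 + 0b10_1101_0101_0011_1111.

0b1100010100111100000

Add column by column in base 2, right to left:
  1+1 = 0 carry 1
  0+1+1 = 0 carry 1
  0+1+1 = 0 carry 1
  0+1+1 = 0 carry 1
  0+1+1 = 0 carry 1
  1+1+1 = 1 carry 1
  0+0+1 = 1
  1+0 = 1
  0+1 = 1
  0+0 = 0
  1+1 = 0 carry 1
  0+0+1 = 1
  1+1 = 0 carry 1
  0+0+1 = 1
  1+1 = 0 carry 1
  0+1+1 = 0 carry 1
  1+0+1 = 0 carry 1
  1+1+1 = 1 carry 1
  final carry 1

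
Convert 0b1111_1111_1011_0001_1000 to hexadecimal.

0xFFB18

Group the bits into nibbles: 1111 1111 1011 0001 1000 → FFB18.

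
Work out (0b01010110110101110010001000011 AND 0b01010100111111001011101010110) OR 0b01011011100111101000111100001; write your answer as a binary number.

0b01010110110101110010001000011 AND 0b01010100111111001011101010110 = 0b01010100110101000010001000010.
Then OR with 0b01011011100111101000111100001.

0b1011111110111101010111100011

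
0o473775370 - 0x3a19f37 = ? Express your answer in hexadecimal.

0x14e5bc1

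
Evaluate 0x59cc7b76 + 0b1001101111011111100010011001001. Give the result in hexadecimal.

0xa7bc403f

0b1001101111011111100010011001001 = 0x4defc4c9 in hexadecimal.
Add column by column in base 16, right to left:
  6+9 = f
  7+c = 3 carry 1
  b+4+1 = 0 carry 1
  7+c+1 = 4 carry 1
  c+f+1 = c carry 1
  c+e+1 = b carry 1
  9+d+1 = 7 carry 1
  5+4+1 = a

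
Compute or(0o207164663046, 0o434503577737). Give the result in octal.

0o637567777777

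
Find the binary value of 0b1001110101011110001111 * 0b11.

0b11101100000011010101101

Multiply each base-2 digit by 3, carrying:
  1×3 = 3 → write 1 carry 1
  1×3+1 = 4 → write 0 carry 2
  1×3+2 = 5 → write 1 carry 2
  1×3+2 = 5 → write 1 carry 2
  0×3+2 = 2 → write 0 carry 1
  0×3+1 = 1 → write 1
  0×3 = 0 → write 0
  1×3 = 3 → write 1 carry 1
  1×3+1 = 4 → write 0 carry 2
  1×3+2 = 5 → write 1 carry 2
  1×3+2 = 5 → write 1 carry 2
  0×3+2 = 2 → write 0 carry 1
  1×3+1 = 4 → write 0 carry 2
  0×3+2 = 2 → write 0 carry 1
  1×3+1 = 4 → write 0 carry 2
  0×3+2 = 2 → write 0 carry 1
  1×3+1 = 4 → write 0 carry 2
  1×3+2 = 5 → write 1 carry 2
  1×3+2 = 5 → write 1 carry 2
  0×3+2 = 2 → write 0 carry 1
  0×3+1 = 1 → write 1
  1×3 = 3 → write 1 carry 1
  remaining carry: 1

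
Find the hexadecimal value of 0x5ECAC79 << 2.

2 bits is not a whole number of base-16 digits; in binary: 101111011001010110001111001 << 2 = 10111101100101011000111100100.

0x17B2B1E4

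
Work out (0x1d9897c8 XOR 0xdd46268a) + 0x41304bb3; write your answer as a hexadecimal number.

First 0x1d9897c8 XOR 0xdd46268a = 0xc0deb142.
Add column by column in base 16, right to left:
  2+3 = 5
  4+b = f
  1+b = c
  b+4 = f
  e+0 = e
  d+3 = 0 carry 1
  0+1+1 = 2
  c+4 = 0 carry 1
  final carry 1

0x1020efcf5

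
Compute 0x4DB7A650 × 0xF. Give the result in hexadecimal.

Multiply each base-16 digit by 15, carrying:
  0×15 = 0 → write 0
  5×15 = 75 → write B carry 4
  6×15+4 = 94 → write E carry 5
  A×15+5 = 155 → write B carry 9
  7×15+9 = 114 → write 2 carry 7
  B×15+7 = 172 → write C carry 10
  D×15+10 = 205 → write D carry 12
  4×15+12 = 72 → write 8 carry 4
  remaining carry: 4

0x48DC2BEB0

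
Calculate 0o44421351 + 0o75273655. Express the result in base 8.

0o141715226

Add column by column in base 8, right to left:
  1+5 = 6
  5+5 = 2 carry 1
  3+6+1 = 2 carry 1
  1+3+1 = 5
  2+7 = 1 carry 1
  4+2+1 = 7
  4+5 = 1 carry 1
  4+7+1 = 4 carry 1
  final carry 1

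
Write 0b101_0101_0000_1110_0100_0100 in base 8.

Group the bits in threes: 010 101 010 000 111 001 000 100 → 25207104.

0o25207104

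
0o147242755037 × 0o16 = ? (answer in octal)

0o2646351366662

Multiply each base-8 digit by 14, carrying:
  7×14 = 98 → write 2 carry 12
  3×14+12 = 54 → write 6 carry 6
  0×14+6 = 6 → write 6
  5×14 = 70 → write 6 carry 8
  5×14+8 = 78 → write 6 carry 9
  7×14+9 = 107 → write 3 carry 13
  2×14+13 = 41 → write 1 carry 5
  4×14+5 = 61 → write 5 carry 7
  2×14+7 = 35 → write 3 carry 4
  7×14+4 = 102 → write 6 carry 12
  4×14+12 = 68 → write 4 carry 8
  1×14+8 = 22 → write 6 carry 2
  remaining carry: 2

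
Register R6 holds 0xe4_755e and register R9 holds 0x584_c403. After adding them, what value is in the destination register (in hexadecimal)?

Add column by column in base 16, right to left:
  e+3 = 1 carry 1
  5+0+1 = 6
  5+4 = 9
  7+c = 3 carry 1
  4+4+1 = 9
  e+8 = 6 carry 1
  0+5+1 = 6

0x6693961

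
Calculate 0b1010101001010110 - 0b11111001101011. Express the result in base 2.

0b110101111101011

Subtract column by column in base 2:
  0-1 → 1 (borrow)
  1-1-1 → 1 (borrow)
  1-0-1 → 0
  0-1 → 1 (borrow)
  1-0-1 → 0
  0-1 → 1 (borrow)
  1-1-1 → 1 (borrow)
  0-0-1 → 1 (borrow)
  0-0-1 → 1 (borrow)
  1-1-1 → 1 (borrow)
  0-1-1 → 0 (borrow)
  1-1-1 → 1 (borrow)
  0-1-1 → 0 (borrow)
  1-1-1 → 1 (borrow)
  0-0-1 → 1 (borrow)
  1-0-1 → 0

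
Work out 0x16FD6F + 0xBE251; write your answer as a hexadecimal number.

Add column by column in base 16, right to left:
  F+1 = 0 carry 1
  6+5+1 = C
  D+2 = F
  F+E = D carry 1
  6+B+1 = 2 carry 1
  1+0+1 = 2

0x22DFC0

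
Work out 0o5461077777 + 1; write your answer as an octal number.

0o5461100000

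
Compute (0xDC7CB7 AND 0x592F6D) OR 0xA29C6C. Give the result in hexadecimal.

0xDC7CB7 AND 0x592F6D = 0x582C25.
Then OR with 0xA29C6C.

0xFABC6D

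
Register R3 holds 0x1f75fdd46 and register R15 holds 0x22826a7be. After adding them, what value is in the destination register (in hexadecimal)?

0x41f868504

Add column by column in base 16, right to left:
  6+e = 4 carry 1
  4+b+1 = 0 carry 1
  d+7+1 = 5 carry 1
  d+a+1 = 8 carry 1
  f+6+1 = 6 carry 1
  5+2+1 = 8
  7+8 = f
  f+2 = 1 carry 1
  1+2+1 = 4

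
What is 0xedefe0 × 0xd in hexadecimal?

0xc152e60

Multiply each base-16 digit by 13, carrying:
  0×13 = 0 → write 0
  e×13 = 182 → write 6 carry 11
  f×13+11 = 206 → write e carry 12
  e×13+12 = 194 → write 2 carry 12
  d×13+12 = 181 → write 5 carry 11
  e×13+11 = 193 → write 1 carry 12
  remaining carry: c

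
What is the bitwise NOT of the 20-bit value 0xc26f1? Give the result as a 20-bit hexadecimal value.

0x3d90e

Each hex digit d becomes f−d:
  c→3, 2→d, 6→9, f→0, 1→e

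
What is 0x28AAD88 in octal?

0o242526610

Expand each hex digit to 4 bits: 2=0010 8=1000 A=1010 A=1010 D=1101 8=1000 8=1000.
Group the bits in threes: 010 100 010 101 010 110 110 001 000 → 242526610.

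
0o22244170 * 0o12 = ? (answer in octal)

Multiply each base-8 digit by 10, carrying:
  0×10 = 0 → write 0
  7×10 = 70 → write 6 carry 8
  1×10+8 = 18 → write 2 carry 2
  4×10+2 = 42 → write 2 carry 5
  4×10+5 = 45 → write 5 carry 5
  2×10+5 = 25 → write 1 carry 3
  2×10+3 = 23 → write 7 carry 2
  2×10+2 = 22 → write 6 carry 2
  remaining carry: 2

0o267152260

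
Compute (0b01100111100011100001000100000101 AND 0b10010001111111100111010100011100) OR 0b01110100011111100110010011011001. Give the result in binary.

0b01100111100011100001000100000101 AND 0b10010001111111100111010100011100 = 0b00000001100011100001000100000100.
Then OR with 0b01110100011111100110010011011001.

0b1110101111111100111010111011101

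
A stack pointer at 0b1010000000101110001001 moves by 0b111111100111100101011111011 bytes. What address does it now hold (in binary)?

0b1000000110111101011010000100

Add column by column in base 2, right to left:
  1+1 = 0 carry 1
  0+1+1 = 0 carry 1
  0+0+1 = 1
  1+1 = 0 carry 1
  0+1+1 = 0 carry 1
  0+1+1 = 0 carry 1
  0+1+1 = 0 carry 1
  1+1+1 = 1 carry 1
  1+0+1 = 0 carry 1
  1+1+1 = 1 carry 1
  0+0+1 = 1
  1+1 = 0 carry 1
  0+0+1 = 1
  0+0 = 0
  0+1 = 1
  0+1 = 1
  0+1 = 1
  0+1 = 1
  0+0 = 0
  1+0 = 1
  0+1 = 1
  1+1 = 0 carry 1
  0+1+1 = 0 carry 1
  0+1+1 = 0 carry 1
  0+1+1 = 0 carry 1
  0+1+1 = 0 carry 1
  0+1+1 = 0 carry 1
  final carry 1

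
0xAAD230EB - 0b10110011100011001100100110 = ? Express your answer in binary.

0b10101000000000111111110111000101

0xAAD230EB = 0b10101010110100100011000011101011 in binary.
Subtract column by column in base 2:
  1-0 → 1
  1-1 → 0
  0-1 → 1 (borrow)
  1-0-1 → 0
  0-0 → 0
  1-1 → 0
  1-0 → 1
  1-0 → 1
  0-1 → 1 (borrow)
  0-1-1 → 0 (borrow)
  0-0-1 → 1 (borrow)
  0-0-1 → 1 (borrow)
  1-1-1 → 1 (borrow)
  1-1-1 → 1 (borrow)
  0-0-1 → 1 (borrow)
  0-0-1 → 1 (borrow)
  0-0-1 → 1 (borrow)
  1-1-1 → 1 (borrow)
  0-1-1 → 0 (borrow)
  0-1-1 → 0 (borrow)
  1-0-1 → 0
  0-0 → 0
  1-1 → 0
  1-1 → 0
  0-0 → 0
  1-1 → 0
  0-0 → 0
  1-0 → 1
  0-0 → 0
  1-0 → 1
  0-0 → 0
  1-0 → 1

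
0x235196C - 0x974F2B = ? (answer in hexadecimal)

Subtract column by column in base 16:
  C-B → 1
  6-2 → 4
  9-F → A (borrow)
  1-4-1 → C (borrow)
  5-7-1 → D (borrow)
  3-9-1 → 9 (borrow)
  2-0-1 → 1

0x19DCA41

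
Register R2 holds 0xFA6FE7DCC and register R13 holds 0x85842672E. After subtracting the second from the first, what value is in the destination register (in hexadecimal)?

0x74EBC169E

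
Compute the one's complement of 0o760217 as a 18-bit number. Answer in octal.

Each oct digit d becomes 7−d:
  7→0, 6→1, 0→7, 2→5, 1→6, 7→0

0o017560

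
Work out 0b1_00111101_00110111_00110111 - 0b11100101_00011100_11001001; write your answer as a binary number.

0b10110000001101001101110

Subtract column by column in base 2:
  1-1 → 0
  1-0 → 1
  1-0 → 1
  0-1 → 1 (borrow)
  1-0-1 → 0
  1-0 → 1
  0-1 → 1 (borrow)
  0-1-1 → 0 (borrow)
  1-0-1 → 0
  1-0 → 1
  1-1 → 0
  0-1 → 1 (borrow)
  1-1-1 → 1 (borrow)
  1-0-1 → 0
  0-0 → 0
  0-0 → 0
  1-1 → 0
  0-0 → 0
  1-1 → 0
  1-0 → 1
  1-0 → 1
  1-1 → 0
  0-1 → 1 (borrow)
  0-1-1 → 0 (borrow)
  1-0-1 → 0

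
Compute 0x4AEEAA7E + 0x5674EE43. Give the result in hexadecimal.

0xA16398C1

Add column by column in base 16, right to left:
  E+3 = 1 carry 1
  7+4+1 = C
  A+E = 8 carry 1
  A+E+1 = 9 carry 1
  E+4+1 = 3 carry 1
  E+7+1 = 6 carry 1
  A+6+1 = 1 carry 1
  4+5+1 = A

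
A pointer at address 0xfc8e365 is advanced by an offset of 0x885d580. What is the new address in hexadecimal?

Add column by column in base 16, right to left:
  5+0 = 5
  6+8 = e
  3+5 = 8
  e+d = b carry 1
  8+5+1 = e
  c+8 = 4 carry 1
  f+8+1 = 8 carry 1
  final carry 1

0x184eb8e5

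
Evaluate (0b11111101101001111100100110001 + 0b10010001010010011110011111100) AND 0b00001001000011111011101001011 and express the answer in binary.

Add column by column in base 2, right to left:
  1+0 = 1
  0+0 = 0
  0+1 = 1
  0+1 = 1
  1+1 = 0 carry 1
  1+1+1 = 1 carry 1
  0+1+1 = 0 carry 1
  0+1+1 = 0 carry 1
  1+0+1 = 0 carry 1
  0+0+1 = 1
  0+1 = 1
  1+1 = 0 carry 1
  1+1+1 = 1 carry 1
  1+1+1 = 1 carry 1
  1+0+1 = 0 carry 1
  1+0+1 = 0 carry 1
  0+1+1 = 0 carry 1
  0+0+1 = 1
  1+0 = 1
  0+1 = 1
  1+0 = 1
  1+1 = 0 carry 1
  0+0+1 = 1
  1+0 = 1
  1+0 = 1
  1+1 = 0 carry 1
  1+0+1 = 0 carry 1
  1+0+1 = 0 carry 1
  1+1+1 = 1 carry 1
  final carry 1
Sum = 0b110001110111100011011000101101; now AND with 0b00001001000011111011101001011:
  110001110111100011011000101101
& 000001001000011111011101001011
= 000001000000000011011000001001

0b1000000000011011000001001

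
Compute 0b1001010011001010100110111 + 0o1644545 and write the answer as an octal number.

0b1001010011001010100110111 = 0o112312467 in octal.
Add column by column in base 8, right to left:
  7+5 = 4 carry 1
  6+4+1 = 3 carry 1
  4+5+1 = 2 carry 1
  2+4+1 = 7
  1+4 = 5
  3+6 = 1 carry 1
  2+1+1 = 4
  1+0 = 1
  1+0 = 1

0o114157234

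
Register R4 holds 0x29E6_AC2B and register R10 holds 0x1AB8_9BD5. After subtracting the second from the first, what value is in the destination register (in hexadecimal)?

0xF2E1056

Subtract column by column in base 16:
  B-5 → 6
  2-D → 5 (borrow)
  C-B-1 → 0
  A-9 → 1
  6-8 → E (borrow)
  E-B-1 → 2
  9-A → F (borrow)
  2-1-1 → 0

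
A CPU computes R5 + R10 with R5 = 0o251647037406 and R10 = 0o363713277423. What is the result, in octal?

Add column by column in base 8, right to left:
  6+3 = 1 carry 1
  0+2+1 = 3
  4+4 = 0 carry 1
  7+7+1 = 7 carry 1
  3+7+1 = 3 carry 1
  0+2+1 = 3
  7+3 = 2 carry 1
  4+1+1 = 6
  6+7 = 5 carry 1
  1+3+1 = 5
  5+6 = 3 carry 1
  2+3+1 = 6

0o635562337031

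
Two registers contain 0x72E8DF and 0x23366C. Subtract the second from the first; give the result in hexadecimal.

Subtract column by column in base 16:
  F-C → 3
  D-6 → 7
  8-6 → 2
  E-3 → B
  2-3 → F (borrow)
  7-2-1 → 4

0x4FB273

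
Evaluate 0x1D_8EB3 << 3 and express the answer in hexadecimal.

3 bits is not a whole number of base-16 digits; in binary: 111011000111010110011 << 3 = 111011000111010110011000.

0xEC7598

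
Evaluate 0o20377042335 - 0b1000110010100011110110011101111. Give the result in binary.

0b111101101010100101011111101110

0o20377042335 = 0b10000011111111000100010011011101 in binary.
Subtract column by column in base 2:
  1-1 → 0
  0-1 → 1 (borrow)
  1-1-1 → 1 (borrow)
  1-1-1 → 1 (borrow)
  1-0-1 → 0
  0-1 → 1 (borrow)
  1-1-1 → 1 (borrow)
  1-1-1 → 1 (borrow)
  0-0-1 → 1 (borrow)
  0-0-1 → 1 (borrow)
  1-1-1 → 1 (borrow)
  0-1-1 → 0 (borrow)
  0-0-1 → 1 (borrow)
  0-1-1 → 0 (borrow)
  1-1-1 → 1 (borrow)
  0-1-1 → 0 (borrow)
  0-1-1 → 0 (borrow)
  0-0-1 → 1 (borrow)
  1-0-1 → 0
  1-0 → 1
  1-1 → 0
  1-0 → 1
  1-1 → 0
  1-0 → 1
  1-0 → 1
  1-1 → 0
  0-1 → 1 (borrow)
  0-0-1 → 1 (borrow)
  0-0-1 → 1 (borrow)
  0-0-1 → 1 (borrow)
  0-1-1 → 0 (borrow)
  1-0-1 → 0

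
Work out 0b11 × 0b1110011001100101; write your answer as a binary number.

0b101011001100101111

Multiply each base-2 digit by 3, carrying:
  1×3 = 3 → write 1 carry 1
  0×3+1 = 1 → write 1
  1×3 = 3 → write 1 carry 1
  0×3+1 = 1 → write 1
  0×3 = 0 → write 0
  1×3 = 3 → write 1 carry 1
  1×3+1 = 4 → write 0 carry 2
  0×3+2 = 2 → write 0 carry 1
  0×3+1 = 1 → write 1
  1×3 = 3 → write 1 carry 1
  1×3+1 = 4 → write 0 carry 2
  0×3+2 = 2 → write 0 carry 1
  0×3+1 = 1 → write 1
  1×3 = 3 → write 1 carry 1
  1×3+1 = 4 → write 0 carry 2
  1×3+2 = 5 → write 1 carry 2
  remaining carry: 10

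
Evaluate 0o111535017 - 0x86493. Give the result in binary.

0o111535017 = 0b1001001101011101000001111 in binary.
0x86493 = 0b10000110010010010011 in binary.
Subtract column by column in base 2:
  1-1 → 0
  1-1 → 0
  1-0 → 1
  1-0 → 1
  0-1 → 1 (borrow)
  0-0-1 → 1 (borrow)
  0-0-1 → 1 (borrow)
  0-1-1 → 0 (borrow)
  0-0-1 → 1 (borrow)
  1-0-1 → 0
  0-1 → 1 (borrow)
  1-0-1 → 0
  1-0 → 1
  1-1 → 0
  0-1 → 1 (borrow)
  1-0-1 → 0
  0-0 → 0
  1-0 → 1
  1-0 → 1
  0-1 → 1 (borrow)
  0-0-1 → 1 (borrow)
  1-0-1 → 0
  0-0 → 0
  0-0 → 0
  1-0 → 1

0b1000111100101010101111100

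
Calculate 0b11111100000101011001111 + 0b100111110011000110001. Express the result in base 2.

Add column by column in base 2, right to left:
  1+1 = 0 carry 1
  1+0+1 = 0 carry 1
  1+0+1 = 0 carry 1
  1+0+1 = 0 carry 1
  0+1+1 = 0 carry 1
  0+1+1 = 0 carry 1
  1+0+1 = 0 carry 1
  1+0+1 = 0 carry 1
  0+0+1 = 1
  1+1 = 0 carry 1
  0+1+1 = 0 carry 1
  1+0+1 = 0 carry 1
  0+0+1 = 1
  0+1 = 1
  0+1 = 1
  0+1 = 1
  0+1 = 1
  1+1 = 0 carry 1
  1+0+1 = 0 carry 1
  1+0+1 = 0 carry 1
  1+1+1 = 1 carry 1
  1+0+1 = 0 carry 1
  1+0+1 = 0 carry 1
  final carry 1

0b100100011111000100000000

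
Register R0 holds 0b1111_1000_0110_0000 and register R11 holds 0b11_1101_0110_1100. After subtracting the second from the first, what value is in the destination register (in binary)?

Subtract column by column in base 2:
  0-0 → 0
  0-0 → 0
  0-1 → 1 (borrow)
  0-1-1 → 0 (borrow)
  0-0-1 → 1 (borrow)
  1-1-1 → 1 (borrow)
  1-1-1 → 1 (borrow)
  0-0-1 → 1 (borrow)
  0-1-1 → 0 (borrow)
  0-0-1 → 1 (borrow)
  0-1-1 → 0 (borrow)
  1-1-1 → 1 (borrow)
  1-1-1 → 1 (borrow)
  1-1-1 → 1 (borrow)
  1-0-1 → 0
  1-0 → 1

0b1011101011110100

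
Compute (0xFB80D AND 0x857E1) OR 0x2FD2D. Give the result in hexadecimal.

0xAFD2D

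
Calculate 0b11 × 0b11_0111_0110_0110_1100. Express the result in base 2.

Multiply each base-2 digit by 3, carrying:
  0×3 = 0 → write 0
  0×3 = 0 → write 0
  1×3 = 3 → write 1 carry 1
  1×3+1 = 4 → write 0 carry 2
  0×3+2 = 2 → write 0 carry 1
  1×3+1 = 4 → write 0 carry 2
  1×3+2 = 5 → write 1 carry 2
  0×3+2 = 2 → write 0 carry 1
  0×3+1 = 1 → write 1
  1×3 = 3 → write 1 carry 1
  1×3+1 = 4 → write 0 carry 2
  0×3+2 = 2 → write 0 carry 1
  1×3+1 = 4 → write 0 carry 2
  1×3+2 = 5 → write 1 carry 2
  1×3+2 = 5 → write 1 carry 2
  0×3+2 = 2 → write 0 carry 1
  1×3+1 = 4 → write 0 carry 2
  1×3+2 = 5 → write 1 carry 2
  remaining carry: 10

0b10100110001101000100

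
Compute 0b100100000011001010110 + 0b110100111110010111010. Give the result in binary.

0b1011001000001100010000

Add column by column in base 2, right to left:
  0+0 = 0
  1+1 = 0 carry 1
  1+0+1 = 0 carry 1
  0+1+1 = 0 carry 1
  1+1+1 = 1 carry 1
  0+1+1 = 0 carry 1
  1+0+1 = 0 carry 1
  0+1+1 = 0 carry 1
  0+0+1 = 1
  1+0 = 1
  1+1 = 0 carry 1
  0+1+1 = 0 carry 1
  0+1+1 = 0 carry 1
  0+1+1 = 0 carry 1
  0+1+1 = 0 carry 1
  0+0+1 = 1
  0+0 = 0
  1+1 = 0 carry 1
  0+0+1 = 1
  0+1 = 1
  1+1 = 0 carry 1
  final carry 1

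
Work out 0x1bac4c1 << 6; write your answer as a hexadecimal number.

0x6eb13040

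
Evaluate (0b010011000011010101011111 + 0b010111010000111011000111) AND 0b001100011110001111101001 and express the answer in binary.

0b1000010100000000100000

Add column by column in base 2, right to left:
  1+1 = 0 carry 1
  1+1+1 = 1 carry 1
  1+1+1 = 1 carry 1
  1+0+1 = 0 carry 1
  1+0+1 = 0 carry 1
  0+0+1 = 1
  1+1 = 0 carry 1
  0+1+1 = 0 carry 1
  1+0+1 = 0 carry 1
  0+1+1 = 0 carry 1
  1+1+1 = 1 carry 1
  0+1+1 = 0 carry 1
  1+0+1 = 0 carry 1
  1+0+1 = 0 carry 1
  0+0+1 = 1
  0+0 = 0
  0+1 = 1
  0+0 = 0
  1+1 = 0 carry 1
  1+1+1 = 1 carry 1
  0+1+1 = 0 carry 1
  0+0+1 = 1
  1+1 = 0 carry 1
  final carry 1
Sum = 0b101010010100010000100110; now AND with 0b001100011110001111101001:
  101010010100010000100110
& 001100011110001111101001
= 001000010100000000100000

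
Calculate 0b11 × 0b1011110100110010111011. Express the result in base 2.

0b100011011110011000110001

Multiply each base-2 digit by 3, carrying:
  1×3 = 3 → write 1 carry 1
  1×3+1 = 4 → write 0 carry 2
  0×3+2 = 2 → write 0 carry 1
  1×3+1 = 4 → write 0 carry 2
  1×3+2 = 5 → write 1 carry 2
  1×3+2 = 5 → write 1 carry 2
  0×3+2 = 2 → write 0 carry 1
  1×3+1 = 4 → write 0 carry 2
  0×3+2 = 2 → write 0 carry 1
  0×3+1 = 1 → write 1
  1×3 = 3 → write 1 carry 1
  1×3+1 = 4 → write 0 carry 2
  0×3+2 = 2 → write 0 carry 1
  0×3+1 = 1 → write 1
  1×3 = 3 → write 1 carry 1
  0×3+1 = 1 → write 1
  1×3 = 3 → write 1 carry 1
  1×3+1 = 4 → write 0 carry 2
  1×3+2 = 5 → write 1 carry 2
  1×3+2 = 5 → write 1 carry 2
  0×3+2 = 2 → write 0 carry 1
  1×3+1 = 4 → write 0 carry 2
  remaining carry: 10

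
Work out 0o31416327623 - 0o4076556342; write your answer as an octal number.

0o25317551261

Subtract column by column in base 8:
  3-2 → 1
  2-4 → 6 (borrow)
  6-3-1 → 2
  7-6 → 1
  2-5 → 5 (borrow)
  3-5-1 → 5 (borrow)
  6-6-1 → 7 (borrow)
  1-7-1 → 1 (borrow)
  4-0-1 → 3
  1-4 → 5 (borrow)
  3-0-1 → 2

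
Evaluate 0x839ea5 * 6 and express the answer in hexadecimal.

Multiply each base-16 digit by 6, carrying:
  5×6 = 30 → write e carry 1
  a×6+1 = 61 → write d carry 3
  e×6+3 = 87 → write 7 carry 5
  9×6+5 = 59 → write b carry 3
  3×6+3 = 21 → write 5 carry 1
  8×6+1 = 49 → write 1 carry 3
  remaining carry: 3

0x315b7de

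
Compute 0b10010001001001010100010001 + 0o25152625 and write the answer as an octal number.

0b10010001001001010100010001 = 0o221112421 in octal.
Add column by column in base 8, right to left:
  1+5 = 6
  2+2 = 4
  4+6 = 2 carry 1
  2+2+1 = 5
  1+5 = 6
  1+1 = 2
  1+5 = 6
  2+2 = 4
  2+0 = 2

0o246265246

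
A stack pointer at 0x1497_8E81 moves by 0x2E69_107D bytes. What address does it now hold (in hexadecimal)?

Add column by column in base 16, right to left:
  1+D = E
  8+7 = F
  E+0 = E
  8+1 = 9
  7+9 = 0 carry 1
  9+6+1 = 0 carry 1
  4+E+1 = 3 carry 1
  1+2+1 = 4

0x43009EFE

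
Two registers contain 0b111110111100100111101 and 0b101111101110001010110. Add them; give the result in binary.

0b1101110101010110010011

Add column by column in base 2, right to left:
  1+0 = 1
  0+1 = 1
  1+1 = 0 carry 1
  1+0+1 = 0 carry 1
  1+1+1 = 1 carry 1
  1+0+1 = 0 carry 1
  0+1+1 = 0 carry 1
  0+0+1 = 1
  1+0 = 1
  0+0 = 0
  0+1 = 1
  1+1 = 0 carry 1
  1+1+1 = 1 carry 1
  1+0+1 = 0 carry 1
  1+1+1 = 1 carry 1
  0+1+1 = 0 carry 1
  1+1+1 = 1 carry 1
  1+1+1 = 1 carry 1
  1+1+1 = 1 carry 1
  1+0+1 = 0 carry 1
  1+1+1 = 1 carry 1
  final carry 1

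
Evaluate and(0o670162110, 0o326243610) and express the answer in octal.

AND each oct digit independently (no carries):
  6&3=2, 7&2=2, 0&6=0, 1&2=0, 6&4=4, 2&3=2, 1&6=0, 1&1=1, 0&0=0

0o220042010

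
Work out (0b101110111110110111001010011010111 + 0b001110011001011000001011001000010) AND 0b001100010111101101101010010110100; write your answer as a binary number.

Add column by column in base 2, right to left:
  1+0 = 1
  1+1 = 0 carry 1
  1+0+1 = 0 carry 1
  0+0+1 = 1
  1+0 = 1
  0+0 = 0
  1+1 = 0 carry 1
  1+0+1 = 0 carry 1
  0+0+1 = 1
  0+1 = 1
  1+1 = 0 carry 1
  0+0+1 = 1
  1+1 = 0 carry 1
  0+0+1 = 1
  0+0 = 0
  1+0 = 1
  1+0 = 1
  1+0 = 1
  0+1 = 1
  1+1 = 0 carry 1
  1+0+1 = 0 carry 1
  0+1+1 = 0 carry 1
  1+0+1 = 0 carry 1
  1+0+1 = 0 carry 1
  1+1+1 = 1 carry 1
  1+1+1 = 1 carry 1
  1+0+1 = 0 carry 1
  0+0+1 = 1
  1+1 = 0 carry 1
  1+1+1 = 1 carry 1
  1+1+1 = 1 carry 1
  0+0+1 = 1
  1+0 = 1
Sum = 0b111101011000001111010101100011001; now AND with 0b001100010111101101101010010110100:
  111101011000001111010101100011001
& 001100010111101101101010010110100
= 001100010000001101000000000010000

0b1100010000001101000000000010000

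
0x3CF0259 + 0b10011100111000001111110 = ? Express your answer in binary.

0b100000111010111001011010111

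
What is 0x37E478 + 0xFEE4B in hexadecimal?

Add column by column in base 16, right to left:
  8+B = 3 carry 1
  7+4+1 = C
  4+E = 2 carry 1
  E+E+1 = D carry 1
  7+F+1 = 7 carry 1
  3+0+1 = 4

0x47D2C3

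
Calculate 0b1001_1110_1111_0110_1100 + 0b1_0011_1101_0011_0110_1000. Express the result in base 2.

0b111011100001011010100

Add column by column in base 2, right to left:
  0+0 = 0
  0+0 = 0
  1+0 = 1
  1+1 = 0 carry 1
  0+0+1 = 1
  1+1 = 0 carry 1
  1+1+1 = 1 carry 1
  0+0+1 = 1
  1+1 = 0 carry 1
  1+1+1 = 1 carry 1
  1+0+1 = 0 carry 1
  1+0+1 = 0 carry 1
  0+1+1 = 0 carry 1
  1+0+1 = 0 carry 1
  1+1+1 = 1 carry 1
  1+1+1 = 1 carry 1
  1+1+1 = 1 carry 1
  0+1+1 = 0 carry 1
  0+0+1 = 1
  1+0 = 1
  0+1 = 1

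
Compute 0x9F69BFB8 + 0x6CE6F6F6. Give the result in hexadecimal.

Add column by column in base 16, right to left:
  8+6 = E
  B+F = A carry 1
  F+6+1 = 6 carry 1
  B+F+1 = B carry 1
  9+6+1 = 0 carry 1
  6+E+1 = 5 carry 1
  F+C+1 = C carry 1
  9+6+1 = 0 carry 1
  final carry 1

0x10C50B6AE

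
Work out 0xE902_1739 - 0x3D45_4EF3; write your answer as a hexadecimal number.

0xABBCC846

Subtract column by column in base 16:
  9-3 → 6
  3-F → 4 (borrow)
  7-E-1 → 8 (borrow)
  1-4-1 → C (borrow)
  2-5-1 → C (borrow)
  0-4-1 → B (borrow)
  9-D-1 → B (borrow)
  E-3-1 → A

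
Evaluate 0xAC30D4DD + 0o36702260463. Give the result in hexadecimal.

0x1A33A3610

0o36702260463 = 0xF7096133 in hexadecimal.
Add column by column in base 16, right to left:
  D+3 = 0 carry 1
  D+3+1 = 1 carry 1
  4+1+1 = 6
  D+6 = 3 carry 1
  0+9+1 = A
  3+0 = 3
  C+7 = 3 carry 1
  A+F+1 = A carry 1
  final carry 1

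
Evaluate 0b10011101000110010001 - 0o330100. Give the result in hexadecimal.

0b10011101000110010001 = 0x9D191 in hexadecimal.
0o330100 = 0x1B040 in hexadecimal.
Subtract column by column in base 16:
  1-0 → 1
  9-4 → 5
  1-0 → 1
  D-B → 2
  9-1 → 8

0x82151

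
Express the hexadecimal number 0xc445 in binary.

Expand each hex digit to 4 bits: c=1100 4=0100 4=0100 5=0101.

0b1100010001000101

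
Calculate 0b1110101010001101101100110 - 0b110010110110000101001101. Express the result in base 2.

Subtract column by column in base 2:
  0-1 → 1 (borrow)
  1-0-1 → 0
  1-1 → 0
  0-1 → 1 (borrow)
  0-0-1 → 1 (borrow)
  1-0-1 → 0
  1-1 → 0
  0-0 → 0
  1-1 → 0
  1-0 → 1
  0-0 → 0
  1-0 → 1
  1-0 → 1
  0-1 → 1 (borrow)
  0-1-1 → 0 (borrow)
  0-0-1 → 1 (borrow)
  1-1-1 → 1 (borrow)
  0-1-1 → 0 (borrow)
  1-0-1 → 0
  0-1 → 1 (borrow)
  1-0-1 → 0
  0-0 → 0
  1-1 → 0
  1-1 → 0
  1-0 → 1

0b1000010011011101000011001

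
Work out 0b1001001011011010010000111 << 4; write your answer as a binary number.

0b10010010110110100100001110000

Left shift by 4: append 4 zero bits.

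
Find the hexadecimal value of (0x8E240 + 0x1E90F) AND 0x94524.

Add column by column in base 16, right to left:
  0+F = F
  4+0 = 4
  2+9 = B
  E+E = C carry 1
  8+1+1 = A
Sum = 0xACB4F; now AND with 0x94524:
  A&9=8, C&4=4, B&5=1, 4&2=0, F&4=4

0x84104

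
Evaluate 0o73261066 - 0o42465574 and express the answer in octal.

Subtract column by column in base 8:
  6-4 → 2
  6-7 → 7 (borrow)
  0-5-1 → 2 (borrow)
  1-5-1 → 3 (borrow)
  6-6-1 → 7 (borrow)
  2-4-1 → 5 (borrow)
  3-2-1 → 0
  7-4 → 3

0o30573272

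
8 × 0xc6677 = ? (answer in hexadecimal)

Multiply each base-16 digit by 8, carrying:
  7×8 = 56 → write 8 carry 3
  7×8+3 = 59 → write b carry 3
  6×8+3 = 51 → write 3 carry 3
  6×8+3 = 51 → write 3 carry 3
  c×8+3 = 99 → write 3 carry 6
  remaining carry: 6

0x6333b8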